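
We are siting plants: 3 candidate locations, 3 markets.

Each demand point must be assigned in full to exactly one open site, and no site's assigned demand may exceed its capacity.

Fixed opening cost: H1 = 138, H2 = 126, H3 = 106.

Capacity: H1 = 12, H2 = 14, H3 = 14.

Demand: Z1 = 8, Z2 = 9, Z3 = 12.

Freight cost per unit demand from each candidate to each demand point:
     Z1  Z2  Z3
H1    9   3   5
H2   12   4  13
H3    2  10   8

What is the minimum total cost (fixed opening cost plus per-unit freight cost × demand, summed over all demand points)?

Open {H1, H2, H3}; cheapest assignment that respects the capacities:
  H1 (cap 12, load 12): Z3 — cost 12×5 = 60
  H2 (cap 14, load 9): Z2 — cost 9×4 = 36
  H3 (cap 14, load 8): Z1 — cost 8×2 = 16
  Shipping 112, fixed 370 → total 482.
  Any other capacity-feasible assignment to {H1, H2, H3} ships for at least 112.
Total demand is 29 and no other set of sites has combined capacity ≥ 29, so {H1, H2, H3} is the only feasible choice of open sites. Minimum: 482.

482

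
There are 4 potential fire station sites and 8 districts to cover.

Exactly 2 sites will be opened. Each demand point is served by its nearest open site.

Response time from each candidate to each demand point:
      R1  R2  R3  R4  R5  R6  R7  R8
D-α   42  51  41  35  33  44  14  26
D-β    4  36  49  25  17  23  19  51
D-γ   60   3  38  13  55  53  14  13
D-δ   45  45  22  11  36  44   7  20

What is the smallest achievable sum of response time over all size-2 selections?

125

Open {D-β, D-γ}.
  R1→D-β 4, R2→D-γ 3, R3→D-γ 38, R4→D-γ 13, R5→D-β 17, R6→D-β 23, R7→D-γ 14, R8→D-γ 13  ⇒ total 125.
Compare {D-β, D-δ}: total 140.
Compare {D-γ, D-δ}: total 181.
No size-2 selection does better; minimum is 125.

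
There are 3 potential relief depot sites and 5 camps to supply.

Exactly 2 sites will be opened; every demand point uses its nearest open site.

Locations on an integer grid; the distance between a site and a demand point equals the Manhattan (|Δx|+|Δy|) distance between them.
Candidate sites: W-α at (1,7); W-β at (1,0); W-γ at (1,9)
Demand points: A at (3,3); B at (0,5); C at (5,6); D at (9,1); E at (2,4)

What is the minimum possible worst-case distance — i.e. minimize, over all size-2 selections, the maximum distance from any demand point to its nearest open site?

9

Open {W-α, W-β}.
  Farthest demand point is D at distance 9 (to W-β); all others are ≤ 9.
With {W-β, W-γ} the worst case is 9.
With {W-α, W-γ} the worst case is 14.
No size-2 selection achieves below 9.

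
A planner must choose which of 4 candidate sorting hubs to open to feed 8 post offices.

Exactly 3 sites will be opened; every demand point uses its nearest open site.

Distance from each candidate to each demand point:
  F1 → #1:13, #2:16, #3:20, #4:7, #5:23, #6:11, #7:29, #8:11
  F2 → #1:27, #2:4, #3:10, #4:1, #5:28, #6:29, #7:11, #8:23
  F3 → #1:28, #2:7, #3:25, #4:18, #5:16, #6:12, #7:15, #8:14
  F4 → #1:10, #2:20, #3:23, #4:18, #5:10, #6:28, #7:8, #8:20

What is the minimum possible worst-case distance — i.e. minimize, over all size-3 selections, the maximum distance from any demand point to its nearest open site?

11

Open {F1, F2, F4}.
  Farthest demand point is #6 at distance 11 (to F1); all others are ≤ 11.
With {F2, F3, F4} the worst case is 14.
With {F1, F2, F3} the worst case is 16.
No size-3 selection achieves below 11.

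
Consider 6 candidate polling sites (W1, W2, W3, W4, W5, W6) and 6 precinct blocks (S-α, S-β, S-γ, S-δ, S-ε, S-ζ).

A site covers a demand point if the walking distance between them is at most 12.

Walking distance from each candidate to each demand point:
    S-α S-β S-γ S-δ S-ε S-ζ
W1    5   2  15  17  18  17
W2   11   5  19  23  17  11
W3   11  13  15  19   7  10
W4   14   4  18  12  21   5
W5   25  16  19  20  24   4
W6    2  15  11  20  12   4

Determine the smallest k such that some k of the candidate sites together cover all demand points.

Coverage sets (demand points within 12 of each site):
  W1: {S-α, S-β}
  W2: {S-α, S-β, S-ζ}
  W3: {S-α, S-ε, S-ζ}
  W4: {S-β, S-δ, S-ζ}
  W5: {S-ζ}
  W6: {S-α, S-γ, S-ε, S-ζ}
No single site covers all 6 demand points.
But {W4, W6} covers everything, so the minimum is 2.

2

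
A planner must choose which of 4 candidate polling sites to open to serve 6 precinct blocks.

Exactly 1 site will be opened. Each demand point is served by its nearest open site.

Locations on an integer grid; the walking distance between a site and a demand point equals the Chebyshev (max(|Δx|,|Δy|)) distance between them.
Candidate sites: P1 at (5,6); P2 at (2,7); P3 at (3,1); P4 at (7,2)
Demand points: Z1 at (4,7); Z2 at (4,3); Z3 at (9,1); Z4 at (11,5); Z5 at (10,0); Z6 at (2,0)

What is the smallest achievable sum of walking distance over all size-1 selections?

22

Open {P4}.
  Z1→P4 5, Z2→P4 3, Z3→P4 2, Z4→P4 4, Z5→P4 3, Z6→P4 5  ⇒ total 22.
Compare {P1}: total 27.
Compare {P3}: total 30.
No size-1 selection does better; minimum is 22.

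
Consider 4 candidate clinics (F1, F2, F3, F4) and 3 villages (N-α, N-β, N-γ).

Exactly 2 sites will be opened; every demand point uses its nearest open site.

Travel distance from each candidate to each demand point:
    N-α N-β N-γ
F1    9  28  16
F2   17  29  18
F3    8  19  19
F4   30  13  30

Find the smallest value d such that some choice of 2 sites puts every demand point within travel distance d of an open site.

16

Open {F1, F4}.
  Farthest demand point is N-γ at travel distance 16 (to F1); all others are ≤ 16.
With {F2, F4} the worst case is 18.
With {F1, F3} the worst case is 19.
No size-2 selection achieves below 16.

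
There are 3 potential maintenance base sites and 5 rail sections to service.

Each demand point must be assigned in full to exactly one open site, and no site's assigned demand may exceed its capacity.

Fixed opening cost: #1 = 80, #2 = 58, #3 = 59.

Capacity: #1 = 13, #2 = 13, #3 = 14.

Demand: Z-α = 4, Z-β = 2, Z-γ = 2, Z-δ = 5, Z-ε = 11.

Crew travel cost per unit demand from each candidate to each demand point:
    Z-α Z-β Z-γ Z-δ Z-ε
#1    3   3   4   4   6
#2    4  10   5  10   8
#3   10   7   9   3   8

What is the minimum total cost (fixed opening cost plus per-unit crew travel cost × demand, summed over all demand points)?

272

Open {#1, #2}; cheapest assignment that respects the capacities:
  #1 (cap 13, load 13): Z-α, Z-β, Z-γ, Z-δ — cost 4×3 + 2×3 + 2×4 + 5×4 = 46
  #2 (cap 13, load 11): Z-ε — cost 11×8 = 88
  Shipping 134, fixed 138 → total 272.
  Any other capacity-feasible assignment to {#1, #2} ships for at least 134.
Compare {#1, #3}: its best feasible assignment gives total 273.
Compare {#2, #3}: its best feasible assignment gives total 284.
Every other set of open sites that can feasibly serve all demand totals ≥ 273 even under its best assignment. Minimum: 272.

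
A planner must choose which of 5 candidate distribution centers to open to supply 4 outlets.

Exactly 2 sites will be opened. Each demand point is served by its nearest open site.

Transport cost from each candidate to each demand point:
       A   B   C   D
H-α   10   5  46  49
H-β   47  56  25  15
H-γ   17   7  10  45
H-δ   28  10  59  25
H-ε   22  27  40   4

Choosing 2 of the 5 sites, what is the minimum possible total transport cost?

Open {H-γ, H-ε}.
  A→H-γ 17, B→H-γ 7, C→H-γ 10, D→H-ε 4  ⇒ total 38.
Compare {H-β, H-γ}: total 49.
Compare {H-α, H-β}: total 55.
No size-2 selection does better; minimum is 38.

38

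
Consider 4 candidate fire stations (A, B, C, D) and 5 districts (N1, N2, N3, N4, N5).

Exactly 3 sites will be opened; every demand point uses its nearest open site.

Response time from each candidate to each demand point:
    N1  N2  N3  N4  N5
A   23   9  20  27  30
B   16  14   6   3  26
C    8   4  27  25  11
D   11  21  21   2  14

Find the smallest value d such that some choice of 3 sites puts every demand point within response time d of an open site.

Open {A, B, C}.
  Farthest demand point is N5 at response time 11 (to C); all others are ≤ 11.
With {B, C, D} the worst case is 11.
With {A, B, D} the worst case is 14.
No size-3 selection achieves below 11.

11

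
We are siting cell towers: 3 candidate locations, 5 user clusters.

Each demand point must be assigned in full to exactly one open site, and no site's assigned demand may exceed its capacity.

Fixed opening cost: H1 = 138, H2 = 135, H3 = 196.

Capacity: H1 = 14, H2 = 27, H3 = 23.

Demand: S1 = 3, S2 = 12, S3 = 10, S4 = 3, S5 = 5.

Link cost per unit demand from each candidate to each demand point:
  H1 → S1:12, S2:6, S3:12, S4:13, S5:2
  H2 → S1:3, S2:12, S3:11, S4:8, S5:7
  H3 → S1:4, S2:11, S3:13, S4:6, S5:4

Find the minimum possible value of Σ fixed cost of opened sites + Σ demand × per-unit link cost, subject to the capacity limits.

523

Open {H1, H2}; cheapest assignment that respects the capacities:
  H1 (cap 14, load 12): S2 — cost 12×6 = 72
  H2 (cap 27, load 21): S1, S3, S4, S5 — cost 3×3 + 10×11 + 3×8 + 5×7 = 178
  Shipping 250, fixed 273 → total 523.
  Any other capacity-feasible assignment to {H1, H2} ships for at least 250.
Compare {H1, H3}: its best feasible assignment gives total 586.
Compare {H2, H3}: its best feasible assignment gives total 620.
Every other set of open sites that can feasibly serve all demand totals ≥ 586 even under its best assignment. Minimum: 523.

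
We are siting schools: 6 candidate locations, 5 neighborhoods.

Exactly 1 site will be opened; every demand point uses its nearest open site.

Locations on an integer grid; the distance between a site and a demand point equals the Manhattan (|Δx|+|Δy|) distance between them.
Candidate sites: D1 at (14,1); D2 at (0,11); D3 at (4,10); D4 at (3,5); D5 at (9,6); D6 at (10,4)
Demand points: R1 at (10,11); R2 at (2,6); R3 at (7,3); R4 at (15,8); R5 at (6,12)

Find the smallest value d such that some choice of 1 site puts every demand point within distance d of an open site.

Open {D5}.
  Farthest demand point is R5 at distance 9 (to D5); all others are ≤ 9.
With {D6} the worst case is 12.
With {D3} the worst case is 13.
No size-1 selection achieves below 9.

9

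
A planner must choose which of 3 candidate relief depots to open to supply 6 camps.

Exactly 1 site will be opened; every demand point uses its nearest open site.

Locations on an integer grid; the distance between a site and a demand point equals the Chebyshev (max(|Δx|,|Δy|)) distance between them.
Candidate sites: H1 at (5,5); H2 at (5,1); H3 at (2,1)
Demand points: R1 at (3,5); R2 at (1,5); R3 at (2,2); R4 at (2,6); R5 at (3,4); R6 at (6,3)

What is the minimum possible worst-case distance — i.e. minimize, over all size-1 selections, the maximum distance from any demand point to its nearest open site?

4

Open {H1}.
  Farthest demand point is R2 at distance 4 (to H1); all others are ≤ 4.
With {H2} the worst case is 5.
With {H3} the worst case is 5.
No size-1 selection achieves below 4.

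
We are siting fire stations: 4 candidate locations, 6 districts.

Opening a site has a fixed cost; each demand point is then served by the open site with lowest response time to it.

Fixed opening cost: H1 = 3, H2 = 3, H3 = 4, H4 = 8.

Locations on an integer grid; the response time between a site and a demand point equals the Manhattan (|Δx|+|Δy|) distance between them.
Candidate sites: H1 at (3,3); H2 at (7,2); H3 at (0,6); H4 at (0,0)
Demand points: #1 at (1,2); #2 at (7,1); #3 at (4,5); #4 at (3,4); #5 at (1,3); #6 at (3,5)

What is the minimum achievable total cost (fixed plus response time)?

Open {H1, H2}: assign each demand point to its cheapest open site.
  #1→H1 3, #2→H2 1, #3→H1 3, #4→H1 1, #5→H1 2, #6→H1 2
  response time 12, fixed 6 → total 18.
Compare {H1}: response time 17 + fixed 3 = 20.
Compare {H1, H2, H3}: response time 12 + fixed 10 = 22.
Compare {H1, H3}: response time 17 + fixed 7 = 24.
All other subsets cost ≥ 20. Minimum total cost: 18.

18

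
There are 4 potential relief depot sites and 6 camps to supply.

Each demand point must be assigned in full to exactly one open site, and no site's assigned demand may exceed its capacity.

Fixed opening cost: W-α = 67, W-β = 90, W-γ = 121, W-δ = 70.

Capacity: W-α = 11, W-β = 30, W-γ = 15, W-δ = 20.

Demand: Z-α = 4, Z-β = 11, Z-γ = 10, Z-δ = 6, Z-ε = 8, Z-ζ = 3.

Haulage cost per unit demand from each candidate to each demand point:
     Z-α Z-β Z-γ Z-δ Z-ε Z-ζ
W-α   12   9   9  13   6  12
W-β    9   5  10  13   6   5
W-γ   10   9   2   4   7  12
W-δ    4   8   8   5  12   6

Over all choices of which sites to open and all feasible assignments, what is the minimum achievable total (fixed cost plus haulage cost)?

Open {W-β, W-δ}; cheapest assignment that respects the capacities:
  W-β (cap 30, load 22): Z-β, Z-ε, Z-ζ — cost 11×5 + 8×6 + 3×5 = 118
  W-δ (cap 20, load 20): Z-α, Z-γ, Z-δ — cost 4×4 + 10×8 + 6×5 = 126
  Shipping 244, fixed 160 → total 404.
  Any other capacity-feasible assignment to {W-β, W-δ} ships for at least 244.
Compare {W-β, W-γ, W-δ}: its best feasible assignment gives total 465.
Compare {W-β, W-γ}: its best feasible assignment gives total 467.
Every other set of open sites that can feasibly serve all demand totals ≥ 465 even under its best assignment. Minimum: 404.

404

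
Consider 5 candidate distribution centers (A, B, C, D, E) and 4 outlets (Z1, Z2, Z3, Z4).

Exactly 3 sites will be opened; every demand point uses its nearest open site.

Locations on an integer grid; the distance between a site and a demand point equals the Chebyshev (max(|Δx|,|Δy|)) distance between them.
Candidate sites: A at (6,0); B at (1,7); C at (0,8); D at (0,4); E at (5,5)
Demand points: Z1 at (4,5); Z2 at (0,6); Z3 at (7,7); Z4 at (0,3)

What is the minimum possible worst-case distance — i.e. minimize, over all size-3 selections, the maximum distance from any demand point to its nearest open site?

2

Open {A, D, E}.
  Farthest demand point is Z2 at distance 2 (to D); all others are ≤ 2.
With {B, D, E} the worst case is 2.
With {C, D, E} the worst case is 2.
No size-3 selection achieves below 2.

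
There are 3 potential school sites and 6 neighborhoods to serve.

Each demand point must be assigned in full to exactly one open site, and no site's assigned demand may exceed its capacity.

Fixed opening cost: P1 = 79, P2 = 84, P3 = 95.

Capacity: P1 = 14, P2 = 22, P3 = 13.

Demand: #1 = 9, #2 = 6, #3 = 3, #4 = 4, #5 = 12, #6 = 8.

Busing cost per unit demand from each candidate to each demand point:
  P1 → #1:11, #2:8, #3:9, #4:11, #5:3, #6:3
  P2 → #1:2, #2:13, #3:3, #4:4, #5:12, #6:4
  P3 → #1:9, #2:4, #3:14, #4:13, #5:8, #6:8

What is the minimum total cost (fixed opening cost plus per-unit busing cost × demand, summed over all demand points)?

426

Open {P1, P2, P3}; cheapest assignment that respects the capacities:
  P1 (cap 14, load 12): #5 — cost 12×3 = 36
  P2 (cap 22, load 21): #1, #4, #6 — cost 9×2 + 4×4 + 8×4 = 66
  P3 (cap 13, load 9): #2, #3 — cost 6×4 + 3×14 = 66
  Shipping 168, fixed 258 → total 426.
  Any other capacity-feasible assignment to {P1, P2, P3} ships for at least 168.
Total demand is 42 and no other set of sites has combined capacity ≥ 42, so {P1, P2, P3} is the only feasible choice of open sites. Minimum: 426.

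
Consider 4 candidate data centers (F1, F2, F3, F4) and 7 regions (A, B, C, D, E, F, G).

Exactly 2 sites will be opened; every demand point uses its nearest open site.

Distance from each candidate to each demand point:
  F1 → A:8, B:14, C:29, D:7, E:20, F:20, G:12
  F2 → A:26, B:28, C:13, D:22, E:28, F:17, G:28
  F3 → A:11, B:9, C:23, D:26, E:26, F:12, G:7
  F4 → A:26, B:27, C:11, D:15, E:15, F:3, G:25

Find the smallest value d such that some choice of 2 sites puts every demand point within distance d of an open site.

Open {F1, F4}.
  Farthest demand point is E at distance 15 (to F4); all others are ≤ 15.
With {F3, F4} the worst case is 15.
With {F1, F2} the worst case is 20.
No size-2 selection achieves below 15.

15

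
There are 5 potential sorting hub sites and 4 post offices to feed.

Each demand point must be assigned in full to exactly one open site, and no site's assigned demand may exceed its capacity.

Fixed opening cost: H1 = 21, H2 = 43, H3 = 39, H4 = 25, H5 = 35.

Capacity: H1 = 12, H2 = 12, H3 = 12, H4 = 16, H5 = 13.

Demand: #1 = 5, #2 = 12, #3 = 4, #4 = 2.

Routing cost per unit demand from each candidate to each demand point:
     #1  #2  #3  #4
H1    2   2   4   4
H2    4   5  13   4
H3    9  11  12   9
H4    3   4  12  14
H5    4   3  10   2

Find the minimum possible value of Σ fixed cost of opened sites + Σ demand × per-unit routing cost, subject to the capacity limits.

126

Open {H1, H5}; cheapest assignment that respects the capacities:
  H1 (cap 12, load 11): #1, #3, #4 — cost 5×2 + 4×4 + 2×4 = 34
  H5 (cap 13, load 12): #2 — cost 12×3 = 36
  Shipping 70, fixed 56 → total 126.
  Any other capacity-feasible assignment to {H1, H5} ships for at least 70.
Compare {H1, H4}: its best feasible assignment gives total 128.
Compare {H1, H4, H5}: its best feasible assignment gives total 151.
Every other set of open sites that can feasibly serve all demand totals ≥ 128 even under its best assignment. Minimum: 126.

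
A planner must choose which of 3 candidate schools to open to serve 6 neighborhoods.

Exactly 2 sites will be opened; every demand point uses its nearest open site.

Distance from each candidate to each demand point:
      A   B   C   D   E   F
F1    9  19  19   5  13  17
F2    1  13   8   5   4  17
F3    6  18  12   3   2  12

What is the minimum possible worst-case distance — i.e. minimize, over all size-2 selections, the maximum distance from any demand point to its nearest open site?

13

Open {F2, F3}.
  Farthest demand point is B at distance 13 (to F2); all others are ≤ 13.
With {F1, F2} the worst case is 17.
With {F1, F3} the worst case is 18.
No size-2 selection achieves below 13.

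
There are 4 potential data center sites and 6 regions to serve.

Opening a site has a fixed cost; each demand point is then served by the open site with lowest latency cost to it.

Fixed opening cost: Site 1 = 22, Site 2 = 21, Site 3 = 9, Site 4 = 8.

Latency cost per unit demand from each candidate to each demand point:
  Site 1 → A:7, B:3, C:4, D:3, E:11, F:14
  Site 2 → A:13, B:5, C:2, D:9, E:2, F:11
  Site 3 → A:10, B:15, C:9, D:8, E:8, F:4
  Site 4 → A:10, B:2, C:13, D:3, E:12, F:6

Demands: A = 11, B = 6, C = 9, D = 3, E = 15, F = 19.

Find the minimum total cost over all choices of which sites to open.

280

Open {Site 1, Site 2, Site 3}: assign each demand point to its cheapest open site.
  A→Site 1 11×7=77, B→Site 1 6×3=18, C→Site 2 9×2=18, D→Site 1 3×3=9, E→Site 2 15×2=30, F→Site 3 19×4=76
  latency cost 228, fixed 52 → total 280.
Compare {Site 1, Site 2, Site 3, Site 4}: latency cost 222 + fixed 60 = 282.
Compare {Site 2, Site 3, Site 4}: latency cost 255 + fixed 38 = 293.
Compare {Site 1, Site 2, Site 4}: latency cost 260 + fixed 51 = 311.
All other subsets cost ≥ 282. Minimum total cost: 280.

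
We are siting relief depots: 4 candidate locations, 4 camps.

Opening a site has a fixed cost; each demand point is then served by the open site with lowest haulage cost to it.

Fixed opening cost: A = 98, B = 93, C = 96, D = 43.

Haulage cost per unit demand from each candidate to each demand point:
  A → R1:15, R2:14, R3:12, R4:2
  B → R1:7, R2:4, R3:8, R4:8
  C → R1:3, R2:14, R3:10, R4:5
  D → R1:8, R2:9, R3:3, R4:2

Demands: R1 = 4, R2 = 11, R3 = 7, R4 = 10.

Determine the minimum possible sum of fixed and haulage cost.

Open {D}: assign each demand point to its cheapest open site.
  R1→D 4×8=32, R2→D 11×9=99, R3→D 7×3=21, R4→D 10×2=20
  haulage cost 172, fixed 43 → total 215.
Compare {B, D}: haulage cost 113 + fixed 136 = 249.
Compare {C, D}: haulage cost 152 + fixed 139 = 291.
Compare {B}: haulage cost 208 + fixed 93 = 301.
All other subsets cost ≥ 249. Minimum total cost: 215.

215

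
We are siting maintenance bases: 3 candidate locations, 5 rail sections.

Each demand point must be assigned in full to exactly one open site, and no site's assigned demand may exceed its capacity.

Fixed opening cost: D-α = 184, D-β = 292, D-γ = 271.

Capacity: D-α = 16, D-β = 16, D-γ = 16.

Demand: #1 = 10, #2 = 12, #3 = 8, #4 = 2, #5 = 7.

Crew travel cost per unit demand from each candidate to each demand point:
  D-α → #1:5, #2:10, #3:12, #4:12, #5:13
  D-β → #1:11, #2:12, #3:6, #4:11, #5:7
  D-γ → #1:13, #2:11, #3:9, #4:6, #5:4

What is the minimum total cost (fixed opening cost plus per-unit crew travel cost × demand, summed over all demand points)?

Open {D-α, D-β, D-γ}; cheapest assignment that respects the capacities:
  D-α (cap 16, load 10): #1 — cost 10×5 = 50
  D-β (cap 16, load 15): #3, #5 — cost 8×6 + 7×7 = 97
  D-γ (cap 16, load 14): #2, #4 — cost 12×11 + 2×6 = 144
  Shipping 291, fixed 747 → total 1038.
  Any other capacity-feasible assignment to {D-α, D-β, D-γ} ships for at least 291.
Total demand is 39 and no other set of sites has combined capacity ≥ 39, so {D-α, D-β, D-γ} is the only feasible choice of open sites. Minimum: 1038.

1038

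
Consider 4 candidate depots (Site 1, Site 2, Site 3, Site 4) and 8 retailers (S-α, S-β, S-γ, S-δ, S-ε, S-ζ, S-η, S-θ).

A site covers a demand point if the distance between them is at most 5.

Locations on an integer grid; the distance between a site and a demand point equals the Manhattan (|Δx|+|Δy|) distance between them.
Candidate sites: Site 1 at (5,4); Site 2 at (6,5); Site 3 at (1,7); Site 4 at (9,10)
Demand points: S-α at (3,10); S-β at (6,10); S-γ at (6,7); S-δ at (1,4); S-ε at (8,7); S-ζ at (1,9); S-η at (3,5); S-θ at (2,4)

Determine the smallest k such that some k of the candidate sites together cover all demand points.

2

Coverage sets (demand points within 5 of each site):
  Site 1: {S-γ, S-δ, S-η, S-θ}
  Site 2: {S-β, S-γ, S-ε, S-η, S-θ}
  Site 3: {S-α, S-γ, S-δ, S-ζ, S-η, S-θ}
  Site 4: {S-β, S-ε}
No single site covers all 8 demand points.
But {Site 2, Site 3} covers everything, so the minimum is 2.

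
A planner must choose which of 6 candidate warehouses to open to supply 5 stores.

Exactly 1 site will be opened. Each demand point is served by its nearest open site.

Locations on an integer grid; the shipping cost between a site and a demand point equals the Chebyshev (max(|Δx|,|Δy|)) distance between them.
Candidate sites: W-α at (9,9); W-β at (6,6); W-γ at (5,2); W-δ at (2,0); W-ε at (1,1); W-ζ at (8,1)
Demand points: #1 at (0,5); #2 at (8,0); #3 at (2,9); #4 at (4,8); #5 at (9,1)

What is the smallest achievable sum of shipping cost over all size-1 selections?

23

Open {W-β}.
  #1→W-β 6, #2→W-β 6, #3→W-β 4, #4→W-β 2, #5→W-β 5  ⇒ total 23.
Compare {W-γ}: total 25.
Compare {W-ζ}: total 25.
No size-1 selection does better; minimum is 23.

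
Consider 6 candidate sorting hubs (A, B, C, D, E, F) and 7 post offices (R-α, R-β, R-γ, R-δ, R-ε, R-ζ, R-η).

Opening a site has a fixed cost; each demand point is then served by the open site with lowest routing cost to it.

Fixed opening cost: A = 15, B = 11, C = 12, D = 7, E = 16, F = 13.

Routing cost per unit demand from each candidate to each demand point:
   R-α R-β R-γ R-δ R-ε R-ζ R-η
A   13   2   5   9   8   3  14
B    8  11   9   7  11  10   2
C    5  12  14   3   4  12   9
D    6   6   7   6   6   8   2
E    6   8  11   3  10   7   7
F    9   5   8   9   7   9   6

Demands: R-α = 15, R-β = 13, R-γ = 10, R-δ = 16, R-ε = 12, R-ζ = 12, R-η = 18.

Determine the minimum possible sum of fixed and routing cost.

353

Open {A, C, D}: assign each demand point to its cheapest open site.
  R-α→C 15×5=75, R-β→A 13×2=26, R-γ→A 10×5=50, R-δ→C 16×3=48, R-ε→C 12×4=48, R-ζ→A 12×3=36, R-η→D 18×2=36
  routing cost 319, fixed 34 → total 353.
Compare {A, B, C}: routing cost 319 + fixed 38 = 357.
Compare {A, B, C, D}: routing cost 319 + fixed 45 = 364.
Compare {A, C, D, F}: routing cost 319 + fixed 47 = 366.
All other subsets cost ≥ 357. Minimum total cost: 353.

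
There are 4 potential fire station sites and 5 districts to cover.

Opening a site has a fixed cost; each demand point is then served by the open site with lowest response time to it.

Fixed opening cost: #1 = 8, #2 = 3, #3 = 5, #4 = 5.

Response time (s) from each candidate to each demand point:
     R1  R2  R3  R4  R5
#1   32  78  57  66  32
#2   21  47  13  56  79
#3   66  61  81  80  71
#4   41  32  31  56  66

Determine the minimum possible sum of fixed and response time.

Open {#1, #2, #4}: assign each demand point to its cheapest open site.
  R1→#2 21, R2→#4 32, R3→#2 13, R4→#2 56, R5→#1 32
  response time 154, fixed 16 → total 170.
Compare {#1, #2, #3, #4}: response time 154 + fixed 21 = 175.
Compare {#1, #2}: response time 169 + fixed 11 = 180.
Compare {#1, #2, #3}: response time 169 + fixed 16 = 185.
All other subsets cost ≥ 175. Minimum total cost: 170.

170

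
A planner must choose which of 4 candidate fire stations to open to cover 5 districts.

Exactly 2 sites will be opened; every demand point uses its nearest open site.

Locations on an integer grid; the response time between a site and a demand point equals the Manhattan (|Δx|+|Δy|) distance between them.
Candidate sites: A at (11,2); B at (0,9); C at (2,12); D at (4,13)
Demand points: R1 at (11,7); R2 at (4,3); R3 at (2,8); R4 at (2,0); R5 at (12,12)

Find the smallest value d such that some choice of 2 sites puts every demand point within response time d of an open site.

Open {A, B}.
  Farthest demand point is R4 at response time 11 (to A); all others are ≤ 11.
With {A, C} the worst case is 11.
With {A, D} the worst case is 11.
No size-2 selection achieves below 11.

11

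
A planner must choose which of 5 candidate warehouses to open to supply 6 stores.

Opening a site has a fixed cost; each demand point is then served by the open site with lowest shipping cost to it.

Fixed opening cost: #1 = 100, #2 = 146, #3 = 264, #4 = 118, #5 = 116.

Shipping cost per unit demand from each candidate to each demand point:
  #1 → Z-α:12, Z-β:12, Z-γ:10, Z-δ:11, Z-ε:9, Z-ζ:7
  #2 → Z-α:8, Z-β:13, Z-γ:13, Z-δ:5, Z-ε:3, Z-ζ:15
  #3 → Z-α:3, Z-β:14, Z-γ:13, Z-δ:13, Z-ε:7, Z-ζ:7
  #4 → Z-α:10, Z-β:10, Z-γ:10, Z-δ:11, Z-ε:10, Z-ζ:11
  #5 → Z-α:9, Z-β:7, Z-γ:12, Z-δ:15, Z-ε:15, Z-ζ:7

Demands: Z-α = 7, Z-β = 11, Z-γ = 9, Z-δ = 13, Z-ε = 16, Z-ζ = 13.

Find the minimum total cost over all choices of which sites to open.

Open {#2, #5}: assign each demand point to its cheapest open site.
  Z-α→#2 7×8=56, Z-β→#5 11×7=77, Z-γ→#5 9×12=108, Z-δ→#2 13×5=65, Z-ε→#2 16×3=48, Z-ζ→#5 13×7=91
  shipping cost 445, fixed 262 → total 707.
Compare {#1, #2}: shipping cost 482 + fixed 246 = 728.
Compare {#2}: shipping cost 624 + fixed 146 = 770.
Compare {#2, #4}: shipping cost 512 + fixed 264 = 776.
All other subsets cost ≥ 728. Minimum total cost: 707.

707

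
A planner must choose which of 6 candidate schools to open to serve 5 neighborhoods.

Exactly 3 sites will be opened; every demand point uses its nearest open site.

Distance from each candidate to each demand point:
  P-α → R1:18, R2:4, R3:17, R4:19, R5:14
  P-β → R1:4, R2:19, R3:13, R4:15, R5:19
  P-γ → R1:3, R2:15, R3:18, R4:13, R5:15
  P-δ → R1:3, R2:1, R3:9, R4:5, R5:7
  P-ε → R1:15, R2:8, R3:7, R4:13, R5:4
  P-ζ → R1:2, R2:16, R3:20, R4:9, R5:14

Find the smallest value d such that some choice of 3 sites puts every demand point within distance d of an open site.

Open {P-α, P-δ, P-ε}.
  Farthest demand point is R3 at distance 7 (to P-ε); all others are ≤ 7.
With {P-β, P-δ, P-ε} the worst case is 7.
With {P-γ, P-δ, P-ε} the worst case is 7.
No size-3 selection achieves below 7.

7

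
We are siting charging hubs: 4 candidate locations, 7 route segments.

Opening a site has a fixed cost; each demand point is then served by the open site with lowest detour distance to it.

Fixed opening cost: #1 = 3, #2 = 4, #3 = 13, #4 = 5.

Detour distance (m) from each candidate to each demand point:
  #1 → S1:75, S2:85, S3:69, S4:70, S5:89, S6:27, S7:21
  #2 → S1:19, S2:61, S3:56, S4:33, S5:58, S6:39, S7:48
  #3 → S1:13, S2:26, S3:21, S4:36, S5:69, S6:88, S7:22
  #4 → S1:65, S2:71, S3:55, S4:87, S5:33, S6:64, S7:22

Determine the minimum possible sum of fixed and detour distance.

Open {#1, #3, #4}: assign each demand point to its cheapest open site.
  S1→#3 13, S2→#3 26, S3→#3 21, S4→#3 36, S5→#4 33, S6→#1 27, S7→#1 21
  detour distance 177, fixed 21 → total 198.
Compare {#1, #2, #3, #4}: detour distance 174 + fixed 25 = 199.
Compare {#2, #3, #4}: detour distance 187 + fixed 22 = 209.
Compare {#1, #2, #3}: detour distance 199 + fixed 20 = 219.
All other subsets cost ≥ 199. Minimum total cost: 198.

198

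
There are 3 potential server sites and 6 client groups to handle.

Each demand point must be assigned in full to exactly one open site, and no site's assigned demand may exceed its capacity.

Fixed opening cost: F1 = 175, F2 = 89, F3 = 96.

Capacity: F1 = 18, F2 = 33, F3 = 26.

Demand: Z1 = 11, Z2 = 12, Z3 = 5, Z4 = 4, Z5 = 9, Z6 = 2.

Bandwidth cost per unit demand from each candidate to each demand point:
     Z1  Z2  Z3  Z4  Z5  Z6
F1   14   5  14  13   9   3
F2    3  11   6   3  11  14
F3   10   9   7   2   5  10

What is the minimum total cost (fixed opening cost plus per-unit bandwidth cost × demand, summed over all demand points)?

Open {F2, F3}; cheapest assignment that respects the capacities:
  F2 (cap 33, load 20): Z1, Z3, Z4 — cost 11×3 + 5×6 + 4×3 = 75
  F3 (cap 26, load 23): Z2, Z5, Z6 — cost 12×9 + 9×5 + 2×10 = 173
  Shipping 248, fixed 185 → total 433.
  Any other capacity-feasible assignment to {F2, F3} ships for at least 248.
Compare {F1, F2}: its best feasible assignment gives total 504.
Compare {F1, F2, F3}: its best feasible assignment gives total 542.
Every other set of open sites that can feasibly serve all demand totals ≥ 504 even under its best assignment. Minimum: 433.

433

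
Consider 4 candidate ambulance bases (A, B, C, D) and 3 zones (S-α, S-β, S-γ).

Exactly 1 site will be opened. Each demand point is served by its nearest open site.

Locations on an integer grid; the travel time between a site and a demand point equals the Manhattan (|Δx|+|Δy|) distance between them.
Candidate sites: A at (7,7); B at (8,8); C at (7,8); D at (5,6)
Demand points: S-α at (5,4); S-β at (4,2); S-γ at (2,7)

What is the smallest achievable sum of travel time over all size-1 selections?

Open {D}.
  S-α→D 2, S-β→D 5, S-γ→D 4  ⇒ total 11.
Compare {A}: total 18.
Compare {C}: total 21.
No size-1 selection does better; minimum is 11.

11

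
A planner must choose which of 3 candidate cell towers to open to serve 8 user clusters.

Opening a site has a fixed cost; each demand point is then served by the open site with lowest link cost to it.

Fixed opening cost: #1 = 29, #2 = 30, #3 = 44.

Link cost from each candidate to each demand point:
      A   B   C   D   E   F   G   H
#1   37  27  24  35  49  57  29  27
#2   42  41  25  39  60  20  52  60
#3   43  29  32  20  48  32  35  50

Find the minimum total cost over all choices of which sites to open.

307

Open {#1, #2}: assign each demand point to its cheapest open site.
  A→#1 37, B→#1 27, C→#1 24, D→#1 35, E→#1 49, F→#2 20, G→#1 29, H→#1 27
  link cost 248, fixed 59 → total 307.
Compare {#1}: link cost 285 + fixed 29 = 314.
Compare {#1, #3}: link cost 244 + fixed 73 = 317.
Compare {#3}: link cost 289 + fixed 44 = 333.
All other subsets cost ≥ 314. Minimum total cost: 307.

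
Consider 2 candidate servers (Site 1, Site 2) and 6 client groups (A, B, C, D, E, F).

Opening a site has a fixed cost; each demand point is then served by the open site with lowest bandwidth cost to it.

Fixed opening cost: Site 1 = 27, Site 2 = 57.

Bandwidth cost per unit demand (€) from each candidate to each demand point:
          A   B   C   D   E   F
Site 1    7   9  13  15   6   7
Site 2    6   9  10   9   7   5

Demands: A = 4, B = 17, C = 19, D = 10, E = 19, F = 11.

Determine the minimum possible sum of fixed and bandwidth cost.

Open {Site 2}: assign each demand point to its cheapest open site.
  A→Site 2 4×6=24, B→Site 2 17×9=153, C→Site 2 19×10=190, D→Site 2 10×9=90, E→Site 2 19×7=133, F→Site 2 11×5=55
  bandwidth cost 645, fixed 57 → total 702.
Compare {Site 1, Site 2}: bandwidth cost 626 + fixed 84 = 710.
Compare {Site 1}: bandwidth cost 769 + fixed 27 = 796.

702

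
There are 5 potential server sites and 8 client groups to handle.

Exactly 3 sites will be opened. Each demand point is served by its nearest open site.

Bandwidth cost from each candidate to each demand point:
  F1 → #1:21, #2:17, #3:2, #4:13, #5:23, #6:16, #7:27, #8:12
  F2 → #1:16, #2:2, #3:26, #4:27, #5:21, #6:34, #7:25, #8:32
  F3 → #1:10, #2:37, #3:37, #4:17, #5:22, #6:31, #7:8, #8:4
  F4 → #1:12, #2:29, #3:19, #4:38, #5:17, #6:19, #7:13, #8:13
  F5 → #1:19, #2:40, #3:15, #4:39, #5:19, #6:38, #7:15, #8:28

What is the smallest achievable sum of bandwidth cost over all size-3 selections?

76

Open {F1, F2, F3}.
  #1→F3 10, #2→F2 2, #3→F1 2, #4→F1 13, #5→F2 21, #6→F1 16, #7→F3 8, #8→F3 4  ⇒ total 76.
Compare {F1, F2, F4}: total 87.
Compare {F1, F3, F4}: total 87.
No size-3 selection does better; minimum is 76.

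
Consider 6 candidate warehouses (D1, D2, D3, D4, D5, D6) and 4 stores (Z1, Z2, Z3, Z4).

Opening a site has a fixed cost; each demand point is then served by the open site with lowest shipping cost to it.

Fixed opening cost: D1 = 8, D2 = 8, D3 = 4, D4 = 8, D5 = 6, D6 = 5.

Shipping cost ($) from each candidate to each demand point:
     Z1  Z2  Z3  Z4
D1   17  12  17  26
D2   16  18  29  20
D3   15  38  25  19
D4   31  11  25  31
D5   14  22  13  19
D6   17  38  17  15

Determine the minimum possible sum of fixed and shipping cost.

71

Open {D4, D5}: assign each demand point to its cheapest open site.
  Z1→D5 14, Z2→D4 11, Z3→D5 13, Z4→D5 19
  shipping cost 57, fixed 14 → total 71.
Compare {D1, D5}: shipping cost 58 + fixed 14 = 72.
Compare {D4, D5, D6}: shipping cost 53 + fixed 19 = 72.
Compare {D4, D6}: shipping cost 60 + fixed 13 = 73.
All other subsets cost ≥ 72. Minimum total cost: 71.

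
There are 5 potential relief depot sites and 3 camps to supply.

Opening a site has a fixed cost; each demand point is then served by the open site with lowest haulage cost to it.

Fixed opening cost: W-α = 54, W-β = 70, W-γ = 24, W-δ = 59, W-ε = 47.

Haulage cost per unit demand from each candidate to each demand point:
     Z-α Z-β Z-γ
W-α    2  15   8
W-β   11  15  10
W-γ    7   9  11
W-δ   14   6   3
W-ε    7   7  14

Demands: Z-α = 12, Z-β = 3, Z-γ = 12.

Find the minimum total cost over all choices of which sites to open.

191

Open {W-α, W-δ}: assign each demand point to its cheapest open site.
  Z-α→W-α 12×2=24, Z-β→W-δ 3×6=18, Z-γ→W-δ 12×3=36
  haulage cost 78, fixed 113 → total 191.
Compare {W-α, W-γ, W-δ}: haulage cost 78 + fixed 137 = 215.
Compare {W-α}: haulage cost 165 + fixed 54 = 219.
Compare {W-γ, W-δ}: haulage cost 138 + fixed 83 = 221.
All other subsets cost ≥ 215. Minimum total cost: 191.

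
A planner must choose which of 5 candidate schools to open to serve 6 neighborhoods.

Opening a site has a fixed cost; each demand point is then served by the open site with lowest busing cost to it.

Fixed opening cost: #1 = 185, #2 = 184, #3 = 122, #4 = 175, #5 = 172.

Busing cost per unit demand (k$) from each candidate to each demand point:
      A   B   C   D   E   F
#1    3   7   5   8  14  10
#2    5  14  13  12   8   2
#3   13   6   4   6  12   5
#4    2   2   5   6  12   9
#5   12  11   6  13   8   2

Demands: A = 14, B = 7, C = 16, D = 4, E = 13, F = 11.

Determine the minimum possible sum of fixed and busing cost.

576

Open {#4}: assign each demand point to its cheapest open site.
  A→#4 14×2=28, B→#4 7×2=14, C→#4 16×5=80, D→#4 4×6=24, E→#4 13×12=156, F→#4 11×9=99
  busing cost 401, fixed 175 → total 576.
Compare {#4, #5}: busing cost 272 + fixed 347 = 619.
Compare {#2, #4}: busing cost 272 + fixed 359 = 631.
Compare {#2, #3}: busing cost 326 + fixed 306 = 632.
All other subsets cost ≥ 619. Minimum total cost: 576.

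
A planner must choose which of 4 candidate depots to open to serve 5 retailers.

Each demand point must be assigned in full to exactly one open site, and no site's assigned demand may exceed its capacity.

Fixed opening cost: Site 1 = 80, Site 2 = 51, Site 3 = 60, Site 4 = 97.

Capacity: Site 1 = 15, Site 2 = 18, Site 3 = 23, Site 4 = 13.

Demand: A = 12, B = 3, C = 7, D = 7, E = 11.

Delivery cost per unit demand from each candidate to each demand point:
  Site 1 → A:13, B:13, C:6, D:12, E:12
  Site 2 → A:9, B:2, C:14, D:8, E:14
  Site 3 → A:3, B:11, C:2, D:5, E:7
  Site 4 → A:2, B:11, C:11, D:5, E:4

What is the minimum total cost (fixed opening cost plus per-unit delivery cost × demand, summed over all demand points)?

Open {Site 2, Site 3, Site 4}; cheapest assignment that respects the capacities:
  Site 2 (cap 18, load 10): B, D — cost 3×2 + 7×8 = 62
  Site 3 (cap 23, load 19): A, C — cost 12×3 + 7×2 = 50
  Site 4 (cap 13, load 11): E — cost 11×4 = 44
  Shipping 156, fixed 208 → total 364.
  Any other capacity-feasible assignment to {Site 2, Site 3, Site 4} ships for at least 156.
Compare {Site 2, Site 3}: its best feasible assignment gives total 384.
Compare {Site 1, Site 2, Site 3}: its best feasible assignment gives total 408.
Every other set of open sites that can feasibly serve all demand totals ≥ 384 even under its best assignment. Minimum: 364.

364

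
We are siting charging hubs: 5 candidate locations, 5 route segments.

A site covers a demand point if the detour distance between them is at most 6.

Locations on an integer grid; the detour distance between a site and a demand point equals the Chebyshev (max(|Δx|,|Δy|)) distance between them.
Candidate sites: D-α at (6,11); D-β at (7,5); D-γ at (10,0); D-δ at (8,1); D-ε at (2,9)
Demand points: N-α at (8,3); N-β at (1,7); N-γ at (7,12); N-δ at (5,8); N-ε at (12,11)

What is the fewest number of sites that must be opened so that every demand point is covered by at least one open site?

2

Coverage sets (demand points within 6 of each site):
  D-α: {N-β, N-γ, N-δ, N-ε}
  D-β: {N-α, N-β, N-δ, N-ε}
  D-γ: {N-α}
  D-δ: {N-α}
  D-ε: {N-α, N-β, N-γ, N-δ}
No single site covers all 5 demand points.
But {D-α, D-β} covers everything, so the minimum is 2.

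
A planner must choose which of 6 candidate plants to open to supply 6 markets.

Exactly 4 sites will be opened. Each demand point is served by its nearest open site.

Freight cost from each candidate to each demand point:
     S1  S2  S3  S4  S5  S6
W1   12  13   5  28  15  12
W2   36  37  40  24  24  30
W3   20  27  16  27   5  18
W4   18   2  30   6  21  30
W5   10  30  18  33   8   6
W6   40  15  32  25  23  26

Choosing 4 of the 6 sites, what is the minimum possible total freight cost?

Open {W1, W3, W4, W5}.
  S1→W5 10, S2→W4 2, S3→W1 5, S4→W4 6, S5→W3 5, S6→W5 6  ⇒ total 34.
Compare {W1, W2, W4, W5}: total 37.
Compare {W1, W4, W5, W6}: total 37.
No size-4 selection does better; minimum is 34.

34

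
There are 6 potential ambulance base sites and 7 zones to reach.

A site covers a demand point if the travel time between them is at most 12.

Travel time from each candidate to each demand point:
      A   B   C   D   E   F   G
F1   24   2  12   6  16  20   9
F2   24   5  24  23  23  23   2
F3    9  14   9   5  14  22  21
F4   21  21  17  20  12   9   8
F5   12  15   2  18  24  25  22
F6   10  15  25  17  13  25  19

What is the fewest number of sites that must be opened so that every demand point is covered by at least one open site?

Coverage sets (demand points within 12 of each site):
  F1: {B, C, D, G}
  F2: {B, G}
  F3: {A, C, D}
  F4: {E, F, G}
  F5: {A, C}
  F6: {A}
No 2 sites suffice: every size-2 union leaves at least one demand point uncovered.
But {F1, F3, F4} covers everything, so the minimum is 3.

3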